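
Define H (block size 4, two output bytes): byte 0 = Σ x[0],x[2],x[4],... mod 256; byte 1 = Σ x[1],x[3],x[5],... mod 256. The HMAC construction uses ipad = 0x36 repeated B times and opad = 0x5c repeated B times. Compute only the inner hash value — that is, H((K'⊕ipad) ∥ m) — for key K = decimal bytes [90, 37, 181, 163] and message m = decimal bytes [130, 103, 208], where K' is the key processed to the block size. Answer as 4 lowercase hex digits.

Key decimal bytes [90, 37, 181, 163] = 5a 25 b5 a3 is exactly B = 4 bytes: K' = 5a 25 b5 a3.
K' ⊕ ipad = 6c 13 83 95.
Inner input = 6c 13 83 95 ∥ 82 67 d0.
Inner hash: even-index sum = 577 mod 256 = 65; odd-index sum = 271 mod 256 = 15 → 41 0f.

410f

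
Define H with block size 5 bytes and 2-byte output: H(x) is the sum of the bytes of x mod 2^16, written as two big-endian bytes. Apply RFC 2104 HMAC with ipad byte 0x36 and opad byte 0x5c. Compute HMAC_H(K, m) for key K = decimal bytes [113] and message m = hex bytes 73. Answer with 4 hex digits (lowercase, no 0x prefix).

0230

Key decimal bytes [113] = 71 is 1 byte ≤ B = 5; zero-pad to 5 bytes: K' = 71 00 00 00 00.
K' ⊕ ipad = 47 36 36 36 36.  K' ⊕ opad = 2d 5c 5c 5c 5c.
Inner input = (K'⊕ipad) ∥ m = 47 36 36 36 36 ∥ 73.
Inner hash: sum = 71+54+54+54+54+115 = 402 → 01 92.
Outer input = (K'⊕opad) ∥ inner = 2d 5c 5c 5c 5c ∥ 01 92.
Outer hash (tag): sum = 45+92+92+92+92+1+146 = 560 → 02 30.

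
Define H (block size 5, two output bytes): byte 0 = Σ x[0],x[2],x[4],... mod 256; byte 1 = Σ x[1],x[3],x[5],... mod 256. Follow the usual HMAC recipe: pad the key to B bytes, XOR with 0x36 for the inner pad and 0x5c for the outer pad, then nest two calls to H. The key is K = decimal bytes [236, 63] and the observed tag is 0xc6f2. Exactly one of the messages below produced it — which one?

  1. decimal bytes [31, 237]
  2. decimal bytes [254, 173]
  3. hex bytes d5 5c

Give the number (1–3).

Key decimal bytes [236, 63] = ec 3f is 2 bytes ≤ B = 5; zero-pad to 5 bytes: K' = ec 3f 00 00 00.
K' ⊕ ipad = da 09 36 36 36; K' ⊕ opad = b0 63 5c 5c 5c.
m1: inner = H(da 09 36 36 36 1f ed) = 33 5e; tag = H(b0 63 5c 5c 5c 33 5e) = c6f2 ← matches
m2: inner = H(da 09 36 36 36 fe ad) = f3 3d; tag = H(b0 63 5c 5c 5c f3 3d) = a5b2
m3: inner = H(da 09 36 36 36 d5 5c) = a2 14; tag = H(b0 63 5c 5c 5c a2 14) = 7c61

1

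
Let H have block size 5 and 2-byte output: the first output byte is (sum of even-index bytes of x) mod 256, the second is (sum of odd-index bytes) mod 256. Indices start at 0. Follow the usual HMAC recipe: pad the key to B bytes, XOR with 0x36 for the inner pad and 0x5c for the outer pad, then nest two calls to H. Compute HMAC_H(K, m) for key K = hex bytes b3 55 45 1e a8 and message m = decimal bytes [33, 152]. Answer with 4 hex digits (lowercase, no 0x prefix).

Key hex bytes b3 55 45 1e a8 is exactly B = 5 bytes: K' = b3 55 45 1e a8.
K' ⊕ ipad = 85 63 73 28 9e.  K' ⊕ opad = ef 09 19 42 f4.
Inner input = (K'⊕ipad) ∥ m = 85 63 73 28 9e ∥ 21 98.
Inner hash: even-index sum = 558 mod 256 = 46; odd-index sum = 172 mod 256 = 172 → 2e ac.
Outer input = (K'⊕opad) ∥ inner = ef 09 19 42 f4 ∥ 2e ac.
Outer hash (tag): even-index sum = 680 mod 256 = 168; odd-index sum = 121 mod 256 = 121 → a8 79.

a879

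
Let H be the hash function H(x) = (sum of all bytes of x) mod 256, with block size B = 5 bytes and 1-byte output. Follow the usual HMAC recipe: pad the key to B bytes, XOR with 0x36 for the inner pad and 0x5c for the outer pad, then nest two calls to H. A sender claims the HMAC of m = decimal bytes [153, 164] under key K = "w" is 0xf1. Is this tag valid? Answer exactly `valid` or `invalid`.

Key "w" = 77 is 1 byte ≤ B = 5; zero-pad to 5 bytes: K' = 77 00 00 00 00.
K' ⊕ ipad = 41 36 36 36 36; K' ⊕ opad = 2b 5c 5c 5c 5c.
Inner hash: sum = 65+54+54+54+54+153+164 = 598; mod 256 = 86 → 56.
Outer hash (recomputed tag): sum = 43+92+92+92+92+86 = 497; mod 256 = 241 → f1.
Recomputed tag = f1; claimed = f1 → match.

valid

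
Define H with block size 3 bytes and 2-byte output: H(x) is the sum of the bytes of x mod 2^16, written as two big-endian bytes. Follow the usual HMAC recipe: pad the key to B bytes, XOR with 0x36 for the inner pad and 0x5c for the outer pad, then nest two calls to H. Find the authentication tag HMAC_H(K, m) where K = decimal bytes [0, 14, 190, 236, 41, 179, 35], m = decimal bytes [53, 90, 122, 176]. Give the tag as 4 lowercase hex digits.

024b

Key decimal bytes [0, 14, 190, 236, 41, 179, 35] = 00 0e be ec 29 b3 23 is 7 bytes > B = 3, so hash it first: H(key) = 02 b7, then zero-pad to 3 bytes: K' = 02 b7 00.
K' ⊕ ipad = 34 81 36.  K' ⊕ opad = 5e eb 5c.
Inner input = (K'⊕ipad) ∥ m = 34 81 36 ∥ 35 5a 7a b0.
Inner hash: sum = 52+129+54+53+90+122+176 = 676 → 02 a4.
Outer input = (K'⊕opad) ∥ inner = 5e eb 5c ∥ 02 a4.
Outer hash (tag): sum = 94+235+92+2+164 = 587 → 02 4b.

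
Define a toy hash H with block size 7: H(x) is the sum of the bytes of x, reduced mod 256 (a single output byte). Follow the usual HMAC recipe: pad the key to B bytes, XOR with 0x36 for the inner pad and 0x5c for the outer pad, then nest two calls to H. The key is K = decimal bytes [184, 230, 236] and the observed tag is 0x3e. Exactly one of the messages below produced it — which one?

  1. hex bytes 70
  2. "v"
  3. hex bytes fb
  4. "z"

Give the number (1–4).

Key decimal bytes [184, 230, 236] = b8 e6 ec is 3 bytes ≤ B = 7; zero-pad to 7 bytes: K' = b8 e6 ec 00 00 00 00.
K' ⊕ ipad = 8e d0 da 36 36 36 36; K' ⊕ opad = e4 ba b0 5c 5c 5c 5c.
m1: inner = H(8e d0 da 36 36 36 36 70) = 80; tag = H(e4 ba b0 5c 5c 5c 5c 80) = 3e ← matches
m2: inner = H(8e d0 da 36 36 36 36 76) = 86; tag = H(e4 ba b0 5c 5c 5c 5c 86) = 44
m3: inner = H(8e d0 da 36 36 36 36 fb) = 0b; tag = H(e4 ba b0 5c 5c 5c 5c 0b) = c9
m4: inner = H(8e d0 da 36 36 36 36 7a) = 8a; tag = H(e4 ba b0 5c 5c 5c 5c 8a) = 48

1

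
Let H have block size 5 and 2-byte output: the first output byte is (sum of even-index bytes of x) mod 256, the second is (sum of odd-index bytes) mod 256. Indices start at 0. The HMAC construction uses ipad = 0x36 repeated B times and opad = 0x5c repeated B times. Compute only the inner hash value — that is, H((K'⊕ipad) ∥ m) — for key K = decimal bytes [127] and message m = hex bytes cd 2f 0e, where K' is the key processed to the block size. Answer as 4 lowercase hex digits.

Key decimal bytes [127] = 7f is 1 byte ≤ B = 5; zero-pad to 5 bytes: K' = 7f 00 00 00 00.
K' ⊕ ipad = 49 36 36 36 36.
Inner input = 49 36 36 36 36 ∥ cd 2f 0e.
Inner hash: even-index sum = 228 mod 256 = 228; odd-index sum = 327 mod 256 = 71 → e4 47.

e447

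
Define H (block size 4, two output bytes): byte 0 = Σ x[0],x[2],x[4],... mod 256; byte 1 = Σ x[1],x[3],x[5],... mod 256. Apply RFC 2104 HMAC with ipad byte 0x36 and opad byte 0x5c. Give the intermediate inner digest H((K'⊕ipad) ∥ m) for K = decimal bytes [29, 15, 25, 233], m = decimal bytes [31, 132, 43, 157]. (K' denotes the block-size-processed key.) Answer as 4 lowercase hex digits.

Key decimal bytes [29, 15, 25, 233] = 1d 0f 19 e9 is exactly B = 4 bytes: K' = 1d 0f 19 e9.
K' ⊕ ipad = 2b 39 2f df.
Inner input = 2b 39 2f df ∥ 1f 84 2b 9d.
Inner hash: even-index sum = 164 mod 256 = 164; odd-index sum = 569 mod 256 = 57 → a4 39.

a439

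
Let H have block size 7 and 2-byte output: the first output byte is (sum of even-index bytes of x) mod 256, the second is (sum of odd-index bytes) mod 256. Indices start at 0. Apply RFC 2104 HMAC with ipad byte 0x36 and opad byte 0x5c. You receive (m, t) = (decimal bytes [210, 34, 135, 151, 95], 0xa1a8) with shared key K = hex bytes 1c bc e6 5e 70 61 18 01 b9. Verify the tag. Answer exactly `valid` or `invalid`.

valid

Key hex bytes 1c bc e6 5e 70 61 18 01 b9 is 9 bytes > B = 7, so hash it first: H(key) = 43 7c, then zero-pad to 7 bytes: K' = 43 7c 00 00 00 00 00.
K' ⊕ ipad = 75 4a 36 36 36 36 36; K' ⊕ opad = 1f 20 5c 5c 5c 5c 5c.
Inner hash: even-index sum = 464 mod 256 = 208; odd-index sum = 622 mod 256 = 110 → d0 6e.
Outer hash (recomputed tag): even-index sum = 417 mod 256 = 161; odd-index sum = 424 mod 256 = 168 → a1 a8.
Recomputed tag = a1a8; claimed = a1a8 → match.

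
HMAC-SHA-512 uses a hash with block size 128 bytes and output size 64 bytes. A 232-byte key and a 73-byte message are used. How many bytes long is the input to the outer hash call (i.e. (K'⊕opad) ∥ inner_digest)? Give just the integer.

192

Key is 232 > 128 bytes, so it is hashed to 64 bytes then zero-padded to 128: |K'| = 128.
Outer input = (K'⊕opad) ∥ H(inner) → 128 + 64 = 192 bytes.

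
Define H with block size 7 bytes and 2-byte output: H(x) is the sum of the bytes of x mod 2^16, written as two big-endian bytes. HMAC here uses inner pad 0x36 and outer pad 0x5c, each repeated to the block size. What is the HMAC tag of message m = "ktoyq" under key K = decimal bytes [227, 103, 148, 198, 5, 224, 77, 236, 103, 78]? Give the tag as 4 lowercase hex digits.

Key decimal bytes [227, 103, 148, 198, 5, 224, 77, 236, 103, 78] = e3 67 94 c6 05 e0 4d ec 67 4e is 10 bytes > B = 7, so hash it first: H(key) = 05 77, then zero-pad to 7 bytes: K' = 05 77 00 00 00 00 00.
K' ⊕ ipad = 33 41 36 36 36 36 36.  K' ⊕ opad = 59 2b 5c 5c 5c 5c 5c.
Inner input = (K'⊕ipad) ∥ m = 33 41 36 36 36 36 36 ∥ 6b 74 6f 79 71.
Inner hash: sum = 51+65+54+54+54+54+54+107+116+111+121+113 = 954 → 03 ba.
Outer input = (K'⊕opad) ∥ inner = 59 2b 5c 5c 5c 5c 5c ∥ 03 ba.
Outer hash (tag): sum = 89+43+92+92+92+92+92+3+186 = 781 → 03 0d.

030d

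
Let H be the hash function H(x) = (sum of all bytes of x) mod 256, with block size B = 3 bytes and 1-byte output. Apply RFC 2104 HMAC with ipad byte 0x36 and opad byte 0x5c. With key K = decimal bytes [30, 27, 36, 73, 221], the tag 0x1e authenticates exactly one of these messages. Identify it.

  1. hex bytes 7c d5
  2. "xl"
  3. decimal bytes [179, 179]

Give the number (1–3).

Key decimal bytes [30, 27, 36, 73, 221] = 1e 1b 24 49 dd is 5 bytes > B = 3, so hash it first: H(key) = 83, then zero-pad to 3 bytes: K' = 83 00 00.
K' ⊕ ipad = b5 36 36; K' ⊕ opad = df 5c 5c.
m1: inner = H(b5 36 36 7c d5) = 72; tag = H(df 5c 5c 72) = 09
m2: inner = H(b5 36 36 78 6c) = 05; tag = H(df 5c 5c 05) = 9c
m3: inner = H(b5 36 36 b3 b3) = 87; tag = H(df 5c 5c 87) = 1e ← matches

3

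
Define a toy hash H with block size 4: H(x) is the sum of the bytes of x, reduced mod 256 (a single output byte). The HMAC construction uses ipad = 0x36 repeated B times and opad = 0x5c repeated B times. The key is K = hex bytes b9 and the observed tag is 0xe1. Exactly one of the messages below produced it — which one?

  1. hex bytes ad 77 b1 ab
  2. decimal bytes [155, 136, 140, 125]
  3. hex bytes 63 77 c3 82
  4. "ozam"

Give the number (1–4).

Key hex bytes b9 is 1 byte ≤ B = 4; zero-pad to 4 bytes: K' = b9 00 00 00.
K' ⊕ ipad = 8f 36 36 36; K' ⊕ opad = e5 5c 5c 5c.
m1: inner = H(8f 36 36 36 ad 77 b1 ab) = b1; tag = H(e5 5c 5c 5c b1) = aa
m2: inner = H(8f 36 36 36 9b 88 8c 7d) = 5d; tag = H(e5 5c 5c 5c 5d) = 56
m3: inner = H(8f 36 36 36 63 77 c3 82) = 50; tag = H(e5 5c 5c 5c 50) = 49
m4: inner = H(8f 36 36 36 6f 7a 61 6d) = e8; tag = H(e5 5c 5c 5c e8) = e1 ← matches

4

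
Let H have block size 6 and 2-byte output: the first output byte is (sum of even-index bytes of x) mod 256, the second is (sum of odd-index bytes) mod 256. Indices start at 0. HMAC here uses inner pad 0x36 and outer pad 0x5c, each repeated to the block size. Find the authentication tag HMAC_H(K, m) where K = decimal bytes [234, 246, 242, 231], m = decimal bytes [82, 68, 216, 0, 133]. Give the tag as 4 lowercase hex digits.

Key decimal bytes [234, 246, 242, 231] = ea f6 f2 e7 is 4 bytes ≤ B = 6; zero-pad to 6 bytes: K' = ea f6 f2 e7 00 00.
K' ⊕ ipad = dc c0 c4 d1 36 36.  K' ⊕ opad = b6 aa ae bb 5c 5c.
Inner input = (K'⊕ipad) ∥ m = dc c0 c4 d1 36 36 ∥ 52 44 d8 00 85.
Inner hash: even-index sum = 901 mod 256 = 133; odd-index sum = 523 mod 256 = 11 → 85 0b.
Outer input = (K'⊕opad) ∥ inner = b6 aa ae bb 5c 5c ∥ 85 0b.
Outer hash (tag): even-index sum = 581 mod 256 = 69; odd-index sum = 460 mod 256 = 204 → 45 cc.

45cc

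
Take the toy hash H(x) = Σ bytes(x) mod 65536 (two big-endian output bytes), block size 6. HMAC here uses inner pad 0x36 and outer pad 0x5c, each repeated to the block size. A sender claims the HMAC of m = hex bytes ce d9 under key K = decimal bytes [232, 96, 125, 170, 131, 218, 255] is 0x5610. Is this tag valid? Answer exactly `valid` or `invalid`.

invalid

Key decimal bytes [232, 96, 125, 170, 131, 218, 255] = e8 60 7d aa 83 da ff is 7 bytes > B = 6, so hash it first: H(key) = 04 cb, then zero-pad to 6 bytes: K' = 04 cb 00 00 00 00.
K' ⊕ ipad = 32 fd 36 36 36 36; K' ⊕ opad = 58 97 5c 5c 5c 5c.
Inner hash: sum = 50+253+54+54+54+54+206+217 = 942 → 03 ae.
Outer hash (recomputed tag): sum = 88+151+92+92+92+92+3+174 = 784 → 03 10.
Recomputed tag = 0310; claimed = 5610 → mismatch.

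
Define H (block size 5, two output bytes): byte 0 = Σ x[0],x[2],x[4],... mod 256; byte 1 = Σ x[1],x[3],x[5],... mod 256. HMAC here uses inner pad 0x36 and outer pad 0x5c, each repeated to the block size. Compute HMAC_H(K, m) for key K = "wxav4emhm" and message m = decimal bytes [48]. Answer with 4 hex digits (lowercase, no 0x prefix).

657f

Key "wxav4emhm" = 77 78 61 76 34 65 6d 68 6d is 9 bytes > B = 5, so hash it first: H(key) = e6 bb, then zero-pad to 5 bytes: K' = e6 bb 00 00 00.
K' ⊕ ipad = d0 8d 36 36 36.  K' ⊕ opad = ba e7 5c 5c 5c.
Inner input = (K'⊕ipad) ∥ m = d0 8d 36 36 36 ∥ 30.
Inner hash: even-index sum = 316 mod 256 = 60; odd-index sum = 243 mod 256 = 243 → 3c f3.
Outer input = (K'⊕opad) ∥ inner = ba e7 5c 5c 5c ∥ 3c f3.
Outer hash (tag): even-index sum = 613 mod 256 = 101; odd-index sum = 383 mod 256 = 127 → 65 7f.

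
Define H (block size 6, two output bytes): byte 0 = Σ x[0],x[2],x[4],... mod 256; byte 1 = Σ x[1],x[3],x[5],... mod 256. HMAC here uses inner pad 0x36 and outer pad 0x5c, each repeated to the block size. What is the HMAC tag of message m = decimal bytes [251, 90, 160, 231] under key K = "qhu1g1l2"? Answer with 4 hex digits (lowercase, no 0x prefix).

Key "qhu1g1l2" = 71 68 75 31 67 31 6c 32 is 8 bytes > B = 6, so hash it first: H(key) = b9 fc, then zero-pad to 6 bytes: K' = b9 fc 00 00 00 00.
K' ⊕ ipad = 8f ca 36 36 36 36.  K' ⊕ opad = e5 a0 5c 5c 5c 5c.
Inner input = (K'⊕ipad) ∥ m = 8f ca 36 36 36 36 ∥ fb 5a a0 e7.
Inner hash: even-index sum = 662 mod 256 = 150; odd-index sum = 631 mod 256 = 119 → 96 77.
Outer input = (K'⊕opad) ∥ inner = e5 a0 5c 5c 5c 5c ∥ 96 77.
Outer hash (tag): even-index sum = 563 mod 256 = 51; odd-index sum = 463 mod 256 = 207 → 33 cf.

33cf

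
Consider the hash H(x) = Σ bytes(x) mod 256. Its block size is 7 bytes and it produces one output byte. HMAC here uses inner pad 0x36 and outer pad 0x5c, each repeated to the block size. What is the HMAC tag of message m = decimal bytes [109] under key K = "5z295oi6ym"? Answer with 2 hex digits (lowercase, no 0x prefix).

6d

Key "5z295oi6ym" = 35 7a 32 39 35 6f 69 36 79 6d is 10 bytes > B = 7, so hash it first: H(key) = 43, then zero-pad to 7 bytes: K' = 43 00 00 00 00 00 00.
K' ⊕ ipad = 75 36 36 36 36 36 36.  K' ⊕ opad = 1f 5c 5c 5c 5c 5c 5c.
Inner input = (K'⊕ipad) ∥ m = 75 36 36 36 36 36 36 ∥ 6d.
Inner hash: sum = 117+54+54+54+54+54+54+109 = 550; mod 256 = 38 → 26.
Outer input = (K'⊕opad) ∥ inner = 1f 5c 5c 5c 5c 5c 5c ∥ 26.
Outer hash (tag): sum = 31+92+92+92+92+92+92+38 = 621; mod 256 = 109 → 6d.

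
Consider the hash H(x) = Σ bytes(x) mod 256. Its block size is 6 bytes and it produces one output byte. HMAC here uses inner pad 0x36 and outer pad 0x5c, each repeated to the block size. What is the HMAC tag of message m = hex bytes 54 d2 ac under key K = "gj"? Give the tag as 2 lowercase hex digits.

38

Key "gj" = 67 6a is 2 bytes ≤ B = 6; zero-pad to 6 bytes: K' = 67 6a 00 00 00 00.
K' ⊕ ipad = 51 5c 36 36 36 36.  K' ⊕ opad = 3b 36 5c 5c 5c 5c.
Inner input = (K'⊕ipad) ∥ m = 51 5c 36 36 36 36 ∥ 54 d2 ac.
Inner hash: sum = 81+92+54+54+54+54+84+210+172 = 855; mod 256 = 87 → 57.
Outer input = (K'⊕opad) ∥ inner = 3b 36 5c 5c 5c 5c ∥ 57.
Outer hash (tag): sum = 59+54+92+92+92+92+87 = 568; mod 256 = 56 → 38.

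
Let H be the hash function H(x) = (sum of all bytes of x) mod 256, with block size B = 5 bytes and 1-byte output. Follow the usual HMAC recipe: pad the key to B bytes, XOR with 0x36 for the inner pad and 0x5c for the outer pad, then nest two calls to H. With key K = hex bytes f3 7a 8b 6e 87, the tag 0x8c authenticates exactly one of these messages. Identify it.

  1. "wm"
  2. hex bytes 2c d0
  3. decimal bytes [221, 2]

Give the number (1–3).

Key hex bytes f3 7a 8b 6e 87 is exactly B = 5 bytes: K' = f3 7a 8b 6e 87.
K' ⊕ ipad = c5 4c bd 58 b1; K' ⊕ opad = af 26 d7 32 db.
m1: inner = H(c5 4c bd 58 b1 77 6d) = bb; tag = H(af 26 d7 32 db bb) = 74
m2: inner = H(c5 4c bd 58 b1 2c d0) = d3; tag = H(af 26 d7 32 db d3) = 8c ← matches
m3: inner = H(c5 4c bd 58 b1 dd 02) = b6; tag = H(af 26 d7 32 db b6) = 6f

2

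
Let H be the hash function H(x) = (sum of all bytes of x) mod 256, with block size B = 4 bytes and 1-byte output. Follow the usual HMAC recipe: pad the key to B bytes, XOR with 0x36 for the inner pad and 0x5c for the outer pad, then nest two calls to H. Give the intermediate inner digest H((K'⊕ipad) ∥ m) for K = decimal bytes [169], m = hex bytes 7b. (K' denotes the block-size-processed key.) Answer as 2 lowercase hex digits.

bc

Key decimal bytes [169] = a9 is 1 byte ≤ B = 4; zero-pad to 4 bytes: K' = a9 00 00 00.
K' ⊕ ipad = 9f 36 36 36.
Inner input = 9f 36 36 36 ∥ 7b.
Inner hash: sum = 159+54+54+54+123 = 444; mod 256 = 188 → bc.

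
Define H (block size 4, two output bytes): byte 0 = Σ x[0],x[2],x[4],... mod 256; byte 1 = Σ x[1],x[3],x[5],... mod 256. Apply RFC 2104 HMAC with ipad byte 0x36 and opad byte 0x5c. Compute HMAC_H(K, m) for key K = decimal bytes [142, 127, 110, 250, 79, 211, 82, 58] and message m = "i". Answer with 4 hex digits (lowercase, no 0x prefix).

671c

Key decimal bytes [142, 127, 110, 250, 79, 211, 82, 58] = 8e 7f 6e fa 4f d3 52 3a is 8 bytes > B = 4, so hash it first: H(key) = 9d 86, then zero-pad to 4 bytes: K' = 9d 86 00 00.
K' ⊕ ipad = ab b0 36 36.  K' ⊕ opad = c1 da 5c 5c.
Inner input = (K'⊕ipad) ∥ m = ab b0 36 36 ∥ 69.
Inner hash: even-index sum = 330 mod 256 = 74; odd-index sum = 230 mod 256 = 230 → 4a e6.
Outer input = (K'⊕opad) ∥ inner = c1 da 5c 5c ∥ 4a e6.
Outer hash (tag): even-index sum = 359 mod 256 = 103; odd-index sum = 540 mod 256 = 28 → 67 1c.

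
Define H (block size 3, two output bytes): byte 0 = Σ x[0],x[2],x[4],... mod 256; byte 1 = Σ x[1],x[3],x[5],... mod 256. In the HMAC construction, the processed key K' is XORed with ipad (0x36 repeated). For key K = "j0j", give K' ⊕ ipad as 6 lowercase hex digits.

Key "j0j" = 6a 30 6a is exactly B = 3 bytes: K' = 6a 30 6a.
XOR each byte with 0x36: 6a⊕36=5c, 30⊕36=06, 6a⊕36=5c.

5c065c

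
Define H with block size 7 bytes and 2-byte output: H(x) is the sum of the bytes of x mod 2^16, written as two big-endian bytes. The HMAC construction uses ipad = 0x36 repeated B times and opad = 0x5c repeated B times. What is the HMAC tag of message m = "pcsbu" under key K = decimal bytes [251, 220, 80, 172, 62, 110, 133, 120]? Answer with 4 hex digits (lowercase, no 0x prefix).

Key decimal bytes [251, 220, 80, 172, 62, 110, 133, 120] = fb dc 50 ac 3e 6e 85 78 is 8 bytes > B = 7, so hash it first: H(key) = 04 7c, then zero-pad to 7 bytes: K' = 04 7c 00 00 00 00 00.
K' ⊕ ipad = 32 4a 36 36 36 36 36.  K' ⊕ opad = 58 20 5c 5c 5c 5c 5c.
Inner input = (K'⊕ipad) ∥ m = 32 4a 36 36 36 36 36 ∥ 70 63 73 62 75.
Inner hash: sum = 50+74+54+54+54+54+54+112+99+115+98+117 = 935 → 03 a7.
Outer input = (K'⊕opad) ∥ inner = 58 20 5c 5c 5c 5c 5c ∥ 03 a7.
Outer hash (tag): sum = 88+32+92+92+92+92+92+3+167 = 750 → 02 ee.

02ee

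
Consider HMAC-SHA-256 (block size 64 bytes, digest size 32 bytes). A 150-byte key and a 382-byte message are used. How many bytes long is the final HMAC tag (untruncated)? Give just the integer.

The tag is one SHA-256 digest: 32 bytes.

32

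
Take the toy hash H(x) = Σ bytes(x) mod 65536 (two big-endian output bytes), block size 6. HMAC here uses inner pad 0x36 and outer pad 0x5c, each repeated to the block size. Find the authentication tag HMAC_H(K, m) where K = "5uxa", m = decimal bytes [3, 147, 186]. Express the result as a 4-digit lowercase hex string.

Key "5uxa" = 35 75 78 61 is 4 bytes ≤ B = 6; zero-pad to 6 bytes: K' = 35 75 78 61 00 00.
K' ⊕ ipad = 03 43 4e 57 36 36.  K' ⊕ opad = 69 29 24 3d 5c 5c.
Inner input = (K'⊕ipad) ∥ m = 03 43 4e 57 36 36 ∥ 03 93 ba.
Inner hash: sum = 3+67+78+87+54+54+3+147+186 = 679 → 02 a7.
Outer input = (K'⊕opad) ∥ inner = 69 29 24 3d 5c 5c ∥ 02 a7.
Outer hash (tag): sum = 105+41+36+61+92+92+2+167 = 596 → 02 54.

0254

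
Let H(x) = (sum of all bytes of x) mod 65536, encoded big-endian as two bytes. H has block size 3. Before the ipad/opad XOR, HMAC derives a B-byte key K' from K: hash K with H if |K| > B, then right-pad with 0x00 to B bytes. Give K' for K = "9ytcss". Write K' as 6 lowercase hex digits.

026f00

|K| = 6 > B = 3, so first hash the key.
H(K): sum = 57+121+116+99+115+115 = 623 → 02 6f.
Zero-pad H(K) = 02 6f to 3 bytes: K' = 02 6f 00.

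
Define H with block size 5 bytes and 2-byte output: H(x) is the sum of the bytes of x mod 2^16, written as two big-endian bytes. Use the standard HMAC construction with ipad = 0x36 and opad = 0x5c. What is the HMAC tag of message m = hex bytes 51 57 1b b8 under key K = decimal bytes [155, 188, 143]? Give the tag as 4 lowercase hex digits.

Key decimal bytes [155, 188, 143] = 9b bc 8f is 3 bytes ≤ B = 5; zero-pad to 5 bytes: K' = 9b bc 8f 00 00.
K' ⊕ ipad = ad 8a b9 36 36.  K' ⊕ opad = c7 e0 d3 5c 5c.
Inner input = (K'⊕ipad) ∥ m = ad 8a b9 36 36 ∥ 51 57 1b b8.
Inner hash: sum = 173+138+185+54+54+81+87+27+184 = 983 → 03 d7.
Outer input = (K'⊕opad) ∥ inner = c7 e0 d3 5c 5c ∥ 03 d7.
Outer hash (tag): sum = 199+224+211+92+92+3+215 = 1036 → 04 0c.

040c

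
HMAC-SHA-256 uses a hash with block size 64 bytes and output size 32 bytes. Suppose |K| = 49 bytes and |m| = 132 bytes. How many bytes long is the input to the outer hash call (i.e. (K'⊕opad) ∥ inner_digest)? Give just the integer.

96

Key is 49 ≤ 64 bytes, zero-padded: |K'| = 64.
Outer input = (K'⊕opad) ∥ H(inner) → 64 + 32 = 96 bytes.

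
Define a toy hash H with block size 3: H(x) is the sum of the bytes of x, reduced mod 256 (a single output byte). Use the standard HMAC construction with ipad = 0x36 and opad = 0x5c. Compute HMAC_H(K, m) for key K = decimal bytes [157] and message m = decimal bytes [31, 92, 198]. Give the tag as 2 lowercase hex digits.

d1

Key decimal bytes [157] = 9d is 1 byte ≤ B = 3; zero-pad to 3 bytes: K' = 9d 00 00.
K' ⊕ ipad = ab 36 36.  K' ⊕ opad = c1 5c 5c.
Inner input = (K'⊕ipad) ∥ m = ab 36 36 ∥ 1f 5c c6.
Inner hash: sum = 171+54+54+31+92+198 = 600; mod 256 = 88 → 58.
Outer input = (K'⊕opad) ∥ inner = c1 5c 5c ∥ 58.
Outer hash (tag): sum = 193+92+92+88 = 465; mod 256 = 209 → d1.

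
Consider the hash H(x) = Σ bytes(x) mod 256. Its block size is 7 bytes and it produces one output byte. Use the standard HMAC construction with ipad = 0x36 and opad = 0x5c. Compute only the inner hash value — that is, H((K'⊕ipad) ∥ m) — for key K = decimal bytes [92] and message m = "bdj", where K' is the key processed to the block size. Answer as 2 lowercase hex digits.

Key decimal bytes [92] = 5c is 1 byte ≤ B = 7; zero-pad to 7 bytes: K' = 5c 00 00 00 00 00 00.
K' ⊕ ipad = 6a 36 36 36 36 36 36.
Inner input = 6a 36 36 36 36 36 36 ∥ 62 64 6a.
Inner hash: sum = 106+54+54+54+54+54+54+98+100+106 = 734; mod 256 = 222 → de.

de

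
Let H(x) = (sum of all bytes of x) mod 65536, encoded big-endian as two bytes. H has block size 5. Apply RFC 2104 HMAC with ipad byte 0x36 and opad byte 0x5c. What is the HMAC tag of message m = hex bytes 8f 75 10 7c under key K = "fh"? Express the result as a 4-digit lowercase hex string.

0264

Key "fh" = 66 68 is 2 bytes ≤ B = 5; zero-pad to 5 bytes: K' = 66 68 00 00 00.
K' ⊕ ipad = 50 5e 36 36 36.  K' ⊕ opad = 3a 34 5c 5c 5c.
Inner input = (K'⊕ipad) ∥ m = 50 5e 36 36 36 ∥ 8f 75 10 7c.
Inner hash: sum = 80+94+54+54+54+143+117+16+124 = 736 → 02 e0.
Outer input = (K'⊕opad) ∥ inner = 3a 34 5c 5c 5c ∥ 02 e0.
Outer hash (tag): sum = 58+52+92+92+92+2+224 = 612 → 02 64.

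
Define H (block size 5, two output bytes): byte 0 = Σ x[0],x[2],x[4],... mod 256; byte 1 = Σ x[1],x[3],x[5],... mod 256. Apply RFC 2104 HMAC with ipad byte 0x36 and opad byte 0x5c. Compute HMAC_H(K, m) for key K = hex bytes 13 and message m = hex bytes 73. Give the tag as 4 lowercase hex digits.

Key hex bytes 13 is 1 byte ≤ B = 5; zero-pad to 5 bytes: K' = 13 00 00 00 00.
K' ⊕ ipad = 25 36 36 36 36.  K' ⊕ opad = 4f 5c 5c 5c 5c.
Inner input = (K'⊕ipad) ∥ m = 25 36 36 36 36 ∥ 73.
Inner hash: even-index sum = 145 mod 256 = 145; odd-index sum = 223 mod 256 = 223 → 91 df.
Outer input = (K'⊕opad) ∥ inner = 4f 5c 5c 5c 5c ∥ 91 df.
Outer hash (tag): even-index sum = 486 mod 256 = 230; odd-index sum = 329 mod 256 = 73 → e6 49.

e649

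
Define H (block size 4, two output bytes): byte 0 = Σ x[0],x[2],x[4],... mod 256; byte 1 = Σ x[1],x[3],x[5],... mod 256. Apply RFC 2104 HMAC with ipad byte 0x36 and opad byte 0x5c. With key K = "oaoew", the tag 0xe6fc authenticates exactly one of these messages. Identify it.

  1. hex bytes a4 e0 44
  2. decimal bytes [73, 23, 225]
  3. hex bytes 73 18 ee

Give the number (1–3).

1

Key "oaoew" = 6f 61 6f 65 77 is 5 bytes > B = 4, so hash it first: H(key) = 55 c6, then zero-pad to 4 bytes: K' = 55 c6 00 00.
K' ⊕ ipad = 63 f0 36 36; K' ⊕ opad = 09 9a 5c 5c.
m1: inner = H(63 f0 36 36 a4 e0 44) = 81 06; tag = H(09 9a 5c 5c 81 06) = e6fc ← matches
m2: inner = H(63 f0 36 36 49 17 e1) = c3 3d; tag = H(09 9a 5c 5c c3 3d) = 2833
m3: inner = H(63 f0 36 36 73 18 ee) = fa 3e; tag = H(09 9a 5c 5c fa 3e) = 5f34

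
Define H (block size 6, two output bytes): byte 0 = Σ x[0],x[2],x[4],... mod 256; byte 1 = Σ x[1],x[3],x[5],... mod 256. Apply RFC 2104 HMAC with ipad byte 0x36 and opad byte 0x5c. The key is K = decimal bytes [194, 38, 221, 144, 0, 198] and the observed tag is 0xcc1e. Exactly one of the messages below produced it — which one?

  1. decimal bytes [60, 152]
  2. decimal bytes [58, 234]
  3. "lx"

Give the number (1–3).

Key decimal bytes [194, 38, 221, 144, 0, 198] = c2 26 dd 90 00 c6 is exactly B = 6 bytes: K' = c2 26 dd 90 00 c6.
K' ⊕ ipad = f4 10 eb a6 36 f0; K' ⊕ opad = 9e 7a 81 cc 5c 9a.
m1: inner = H(f4 10 eb a6 36 f0 3c 98) = 51 3e; tag = H(9e 7a 81 cc 5c 9a 51 3e) = cc1e ← matches
m2: inner = H(f4 10 eb a6 36 f0 3a ea) = 4f 90; tag = H(9e 7a 81 cc 5c 9a 4f 90) = ca70
m3: inner = H(f4 10 eb a6 36 f0 6c 78) = 81 1e; tag = H(9e 7a 81 cc 5c 9a 81 1e) = fcfe

1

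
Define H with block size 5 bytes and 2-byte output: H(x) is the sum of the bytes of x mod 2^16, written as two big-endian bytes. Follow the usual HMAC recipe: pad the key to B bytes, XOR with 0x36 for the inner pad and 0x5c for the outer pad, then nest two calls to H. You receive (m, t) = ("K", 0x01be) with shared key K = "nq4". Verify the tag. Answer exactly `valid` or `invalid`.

invalid

Key "nq4" = 6e 71 34 is 3 bytes ≤ B = 5; zero-pad to 5 bytes: K' = 6e 71 34 00 00.
K' ⊕ ipad = 58 47 02 36 36; K' ⊕ opad = 32 2d 68 5c 5c.
Inner hash: sum = 88+71+2+54+54+75 = 344 → 01 58.
Outer hash (recomputed tag): sum = 50+45+104+92+92+1+88 = 472 → 01 d8.
Recomputed tag = 01d8; claimed = 01be → mismatch.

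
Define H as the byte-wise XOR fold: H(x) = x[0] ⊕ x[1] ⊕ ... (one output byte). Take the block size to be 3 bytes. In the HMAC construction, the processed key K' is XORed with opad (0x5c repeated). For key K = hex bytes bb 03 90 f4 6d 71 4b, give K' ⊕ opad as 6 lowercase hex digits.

Key hex bytes bb 03 90 f4 6d 71 4b is 7 bytes > B = 3, so hash it first: H(key) = 8b, then zero-pad to 3 bytes: K' = 8b 00 00.
XOR each byte with 0x5c: 8b⊕5c=d7, 00⊕5c=5c, 00⊕5c=5c.

d75c5c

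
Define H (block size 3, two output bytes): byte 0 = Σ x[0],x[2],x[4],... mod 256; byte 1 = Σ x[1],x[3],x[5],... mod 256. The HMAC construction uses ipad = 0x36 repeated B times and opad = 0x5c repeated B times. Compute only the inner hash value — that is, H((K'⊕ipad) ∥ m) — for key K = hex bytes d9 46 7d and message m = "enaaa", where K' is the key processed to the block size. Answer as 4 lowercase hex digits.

Key hex bytes d9 46 7d is exactly B = 3 bytes: K' = d9 46 7d.
K' ⊕ ipad = ef 70 4b.
Inner input = ef 70 4b ∥ 65 6e 61 61 61.
Inner hash: even-index sum = 521 mod 256 = 9; odd-index sum = 407 mod 256 = 151 → 09 97.

0997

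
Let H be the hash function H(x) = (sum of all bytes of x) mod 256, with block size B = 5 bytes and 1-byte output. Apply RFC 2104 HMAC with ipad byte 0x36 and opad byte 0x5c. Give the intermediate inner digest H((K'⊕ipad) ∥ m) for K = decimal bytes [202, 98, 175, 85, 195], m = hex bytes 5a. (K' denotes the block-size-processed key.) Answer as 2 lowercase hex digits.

Key decimal bytes [202, 98, 175, 85, 195] = ca 62 af 55 c3 is exactly B = 5 bytes: K' = ca 62 af 55 c3.
K' ⊕ ipad = fc 54 99 63 f5.
Inner input = fc 54 99 63 f5 ∥ 5a.
Inner hash: sum = 252+84+153+99+245+90 = 923; mod 256 = 155 → 9b.

9b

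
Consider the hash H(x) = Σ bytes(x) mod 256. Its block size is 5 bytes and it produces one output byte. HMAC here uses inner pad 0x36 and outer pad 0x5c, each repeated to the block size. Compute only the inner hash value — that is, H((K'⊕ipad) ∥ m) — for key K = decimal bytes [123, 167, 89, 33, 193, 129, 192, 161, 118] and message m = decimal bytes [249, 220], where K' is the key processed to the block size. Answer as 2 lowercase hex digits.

Key decimal bytes [123, 167, 89, 33, 193, 129, 192, 161, 118] = 7b a7 59 21 c1 81 c0 a1 76 is 9 bytes > B = 5, so hash it first: H(key) = b5, then zero-pad to 5 bytes: K' = b5 00 00 00 00.
K' ⊕ ipad = 83 36 36 36 36.
Inner input = 83 36 36 36 36 ∥ f9 dc.
Inner hash: sum = 131+54+54+54+54+249+220 = 816; mod 256 = 48 → 30.

30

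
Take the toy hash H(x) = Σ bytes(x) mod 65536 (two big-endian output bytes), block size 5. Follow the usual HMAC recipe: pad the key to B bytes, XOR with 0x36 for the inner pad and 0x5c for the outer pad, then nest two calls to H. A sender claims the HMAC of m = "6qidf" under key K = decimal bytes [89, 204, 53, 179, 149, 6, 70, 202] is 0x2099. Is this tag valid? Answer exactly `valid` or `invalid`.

invalid

Key decimal bytes [89, 204, 53, 179, 149, 6, 70, 202] = 59 cc 35 b3 95 06 46 ca is 8 bytes > B = 5, so hash it first: H(key) = 03 b8, then zero-pad to 5 bytes: K' = 03 b8 00 00 00.
K' ⊕ ipad = 35 8e 36 36 36; K' ⊕ opad = 5f e4 5c 5c 5c.
Inner hash: sum = 53+142+54+54+54+54+113+105+100+102 = 831 → 03 3f.
Outer hash (recomputed tag): sum = 95+228+92+92+92+3+63 = 665 → 02 99.
Recomputed tag = 0299; claimed = 2099 → mismatch.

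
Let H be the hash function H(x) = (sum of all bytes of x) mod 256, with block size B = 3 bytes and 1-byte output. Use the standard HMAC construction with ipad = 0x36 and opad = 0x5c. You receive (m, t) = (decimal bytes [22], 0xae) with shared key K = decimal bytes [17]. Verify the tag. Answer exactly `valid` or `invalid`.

valid

Key decimal bytes [17] = 11 is 1 byte ≤ B = 3; zero-pad to 3 bytes: K' = 11 00 00.
K' ⊕ ipad = 27 36 36; K' ⊕ opad = 4d 5c 5c.
Inner hash: sum = 39+54+54+22 = 169 → a9.
Outer hash (recomputed tag): sum = 77+92+92+169 = 430; mod 256 = 174 → ae.
Recomputed tag = ae; claimed = ae → match.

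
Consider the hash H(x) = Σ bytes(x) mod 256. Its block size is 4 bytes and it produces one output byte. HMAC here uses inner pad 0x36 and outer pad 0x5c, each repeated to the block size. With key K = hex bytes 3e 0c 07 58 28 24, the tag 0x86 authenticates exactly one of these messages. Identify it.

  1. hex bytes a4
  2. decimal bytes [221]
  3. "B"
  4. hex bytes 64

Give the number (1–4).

4

Key hex bytes 3e 0c 07 58 28 24 is 6 bytes > B = 4, so hash it first: H(key) = f5, then zero-pad to 4 bytes: K' = f5 00 00 00.
K' ⊕ ipad = c3 36 36 36; K' ⊕ opad = a9 5c 5c 5c.
m1: inner = H(c3 36 36 36 a4) = 09; tag = H(a9 5c 5c 5c 09) = c6
m2: inner = H(c3 36 36 36 dd) = 42; tag = H(a9 5c 5c 5c 42) = ff
m3: inner = H(c3 36 36 36 42) = a7; tag = H(a9 5c 5c 5c a7) = 64
m4: inner = H(c3 36 36 36 64) = c9; tag = H(a9 5c 5c 5c c9) = 86 ← matches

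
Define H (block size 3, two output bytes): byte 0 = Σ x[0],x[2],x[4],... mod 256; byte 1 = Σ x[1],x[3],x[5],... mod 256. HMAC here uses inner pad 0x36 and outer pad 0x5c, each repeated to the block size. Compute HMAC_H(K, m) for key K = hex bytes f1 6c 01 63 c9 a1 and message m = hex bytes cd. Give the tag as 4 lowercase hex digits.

56ef

Key hex bytes f1 6c 01 63 c9 a1 is 6 bytes > B = 3, so hash it first: H(key) = bb 70, then zero-pad to 3 bytes: K' = bb 70 00.
K' ⊕ ipad = 8d 46 36.  K' ⊕ opad = e7 2c 5c.
Inner input = (K'⊕ipad) ∥ m = 8d 46 36 ∥ cd.
Inner hash: even-index sum = 195 mod 256 = 195; odd-index sum = 275 mod 256 = 19 → c3 13.
Outer input = (K'⊕opad) ∥ inner = e7 2c 5c ∥ c3 13.
Outer hash (tag): even-index sum = 342 mod 256 = 86; odd-index sum = 239 mod 256 = 239 → 56 ef.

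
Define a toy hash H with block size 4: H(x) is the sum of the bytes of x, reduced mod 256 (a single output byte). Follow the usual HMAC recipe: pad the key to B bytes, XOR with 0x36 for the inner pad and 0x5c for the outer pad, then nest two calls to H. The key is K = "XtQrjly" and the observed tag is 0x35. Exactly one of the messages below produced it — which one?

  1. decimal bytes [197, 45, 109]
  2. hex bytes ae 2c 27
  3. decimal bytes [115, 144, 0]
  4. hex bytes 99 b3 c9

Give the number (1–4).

4

Key "XtQrjly" = 58 74 51 72 6a 6c 79 is 7 bytes > B = 4, so hash it first: H(key) = de, then zero-pad to 4 bytes: K' = de 00 00 00.
K' ⊕ ipad = e8 36 36 36; K' ⊕ opad = 82 5c 5c 5c.
m1: inner = H(e8 36 36 36 c5 2d 6d) = e9; tag = H(82 5c 5c 5c e9) = 7f
m2: inner = H(e8 36 36 36 ae 2c 27) = 8b; tag = H(82 5c 5c 5c 8b) = 21
m3: inner = H(e8 36 36 36 73 90 00) = 8d; tag = H(82 5c 5c 5c 8d) = 23
m4: inner = H(e8 36 36 36 99 b3 c9) = 9f; tag = H(82 5c 5c 5c 9f) = 35 ← matches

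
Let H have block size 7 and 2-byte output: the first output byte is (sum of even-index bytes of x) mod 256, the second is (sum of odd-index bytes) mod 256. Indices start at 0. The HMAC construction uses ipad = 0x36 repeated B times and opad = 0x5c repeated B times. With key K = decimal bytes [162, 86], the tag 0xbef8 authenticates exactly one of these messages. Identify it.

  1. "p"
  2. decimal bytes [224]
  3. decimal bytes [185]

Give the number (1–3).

Key decimal bytes [162, 86] = a2 56 is 2 bytes ≤ B = 7; zero-pad to 7 bytes: K' = a2 56 00 00 00 00 00.
K' ⊕ ipad = 94 60 36 36 36 36 36; K' ⊕ opad = fe 0a 5c 5c 5c 5c 5c.
m1: inner = H(94 60 36 36 36 36 36 70) = 36 3c; tag = H(fe 0a 5c 5c 5c 5c 5c 36 3c) = 4ef8
m2: inner = H(94 60 36 36 36 36 36 e0) = 36 ac; tag = H(fe 0a 5c 5c 5c 5c 5c 36 ac) = bef8 ← matches
m3: inner = H(94 60 36 36 36 36 36 b9) = 36 85; tag = H(fe 0a 5c 5c 5c 5c 5c 36 85) = 97f8

2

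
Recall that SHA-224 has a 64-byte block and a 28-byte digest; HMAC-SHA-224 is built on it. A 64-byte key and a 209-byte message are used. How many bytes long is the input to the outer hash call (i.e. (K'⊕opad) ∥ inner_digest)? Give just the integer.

92

Key is 64 ≤ 64 bytes, zero-padded: |K'| = 64.
Outer input = (K'⊕opad) ∥ H(inner) → 64 + 28 = 92 bytes.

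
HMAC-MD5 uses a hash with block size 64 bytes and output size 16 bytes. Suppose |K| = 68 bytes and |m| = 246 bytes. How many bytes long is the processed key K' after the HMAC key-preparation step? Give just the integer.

Key is 68 > 64 bytes, so it is hashed to 16 bytes then zero-padded to 64: |K'| = 64.

64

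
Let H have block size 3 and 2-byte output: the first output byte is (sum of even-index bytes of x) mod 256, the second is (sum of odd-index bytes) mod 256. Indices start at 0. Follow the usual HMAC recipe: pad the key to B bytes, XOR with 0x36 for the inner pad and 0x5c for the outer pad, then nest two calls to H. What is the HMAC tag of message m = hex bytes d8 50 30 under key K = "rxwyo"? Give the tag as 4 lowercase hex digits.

Key "rxwyo" = 72 78 77 79 6f is 5 bytes > B = 3, so hash it first: H(key) = 58 f1, then zero-pad to 3 bytes: K' = 58 f1 00.
K' ⊕ ipad = 6e c7 36.  K' ⊕ opad = 04 ad 5c.
Inner input = (K'⊕ipad) ∥ m = 6e c7 36 ∥ d8 50 30.
Inner hash: even-index sum = 244 mod 256 = 244; odd-index sum = 463 mod 256 = 207 → f4 cf.
Outer input = (K'⊕opad) ∥ inner = 04 ad 5c ∥ f4 cf.
Outer hash (tag): even-index sum = 303 mod 256 = 47; odd-index sum = 417 mod 256 = 161 → 2f a1.

2fa1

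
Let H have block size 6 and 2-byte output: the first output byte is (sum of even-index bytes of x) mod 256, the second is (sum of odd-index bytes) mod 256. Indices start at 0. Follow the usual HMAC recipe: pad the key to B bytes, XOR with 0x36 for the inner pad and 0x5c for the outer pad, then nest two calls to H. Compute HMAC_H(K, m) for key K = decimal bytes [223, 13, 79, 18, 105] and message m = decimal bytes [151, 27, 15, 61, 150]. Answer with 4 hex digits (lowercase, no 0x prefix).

Key decimal bytes [223, 13, 79, 18, 105] = df 0d 4f 12 69 is 5 bytes ≤ B = 6; zero-pad to 6 bytes: K' = df 0d 4f 12 69 00.
K' ⊕ ipad = e9 3b 79 24 5f 36.  K' ⊕ opad = 83 51 13 4e 35 5c.
Inner input = (K'⊕ipad) ∥ m = e9 3b 79 24 5f 36 ∥ 97 1b 0f 3d 96.
Inner hash: even-index sum = 765 mod 256 = 253; odd-index sum = 237 mod 256 = 237 → fd ed.
Outer input = (K'⊕opad) ∥ inner = 83 51 13 4e 35 5c ∥ fd ed.
Outer hash (tag): even-index sum = 456 mod 256 = 200; odd-index sum = 488 mod 256 = 232 → c8 e8.

c8e8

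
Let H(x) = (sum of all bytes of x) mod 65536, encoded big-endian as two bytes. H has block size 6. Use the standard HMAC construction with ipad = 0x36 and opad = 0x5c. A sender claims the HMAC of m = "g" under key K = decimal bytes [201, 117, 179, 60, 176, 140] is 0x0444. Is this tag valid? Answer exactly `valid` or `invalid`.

valid

Key decimal bytes [201, 117, 179, 60, 176, 140] = c9 75 b3 3c b0 8c is exactly B = 6 bytes: K' = c9 75 b3 3c b0 8c.
K' ⊕ ipad = ff 43 85 0a 86 ba; K' ⊕ opad = 95 29 ef 60 ec d0.
Inner hash: sum = 255+67+133+10+134+186+103 = 888 → 03 78.
Outer hash (recomputed tag): sum = 149+41+239+96+236+208+3+120 = 1092 → 04 44.
Recomputed tag = 0444; claimed = 0444 → match.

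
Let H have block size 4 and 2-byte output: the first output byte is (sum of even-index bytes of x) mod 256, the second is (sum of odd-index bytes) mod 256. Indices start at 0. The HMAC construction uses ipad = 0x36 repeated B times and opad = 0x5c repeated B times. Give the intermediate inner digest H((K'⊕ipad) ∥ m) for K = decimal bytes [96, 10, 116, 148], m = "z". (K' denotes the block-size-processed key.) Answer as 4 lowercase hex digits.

Key decimal bytes [96, 10, 116, 148] = 60 0a 74 94 is exactly B = 4 bytes: K' = 60 0a 74 94.
K' ⊕ ipad = 56 3c 42 a2.
Inner input = 56 3c 42 a2 ∥ 7a.
Inner hash: even-index sum = 274 mod 256 = 18; odd-index sum = 222 mod 256 = 222 → 12 de.

12de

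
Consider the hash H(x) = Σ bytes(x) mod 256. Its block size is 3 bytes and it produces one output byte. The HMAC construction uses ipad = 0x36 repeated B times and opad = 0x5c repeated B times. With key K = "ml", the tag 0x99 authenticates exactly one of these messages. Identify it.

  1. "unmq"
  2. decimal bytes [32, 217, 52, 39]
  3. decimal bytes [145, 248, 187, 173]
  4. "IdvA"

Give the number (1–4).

Key "ml" = 6d 6c is 2 bytes ≤ B = 3; zero-pad to 3 bytes: K' = 6d 6c 00.
K' ⊕ ipad = 5b 5a 36; K' ⊕ opad = 31 30 5c.
m1: inner = H(5b 5a 36 75 6e 6d 71) = ac; tag = H(31 30 5c ac) = 69
m2: inner = H(5b 5a 36 20 d9 34 27) = 3f; tag = H(31 30 5c 3f) = fc
m3: inner = H(5b 5a 36 91 f8 bb ad) = dc; tag = H(31 30 5c dc) = 99 ← matches
m4: inner = H(5b 5a 36 49 64 76 41) = 4f; tag = H(31 30 5c 4f) = 0c

3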